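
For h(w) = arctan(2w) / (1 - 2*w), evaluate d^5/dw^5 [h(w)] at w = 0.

3328

Expand 1/(denominator) as a geometric series and multiply by the numerator's series.
The coefficient of w^5 in the expansion is 416/15, so h^(5)(0) = 5! * (416/15) = 3328.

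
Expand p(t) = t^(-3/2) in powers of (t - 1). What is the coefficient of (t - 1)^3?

p(1) = 1
p′(1) = -3/2
p′′(1) = 15/4
p′′′(1) = -105/8

-35/16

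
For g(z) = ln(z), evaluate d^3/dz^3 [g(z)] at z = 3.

The coefficient of (z - 3)^3 in the expansion is 1/81, so g′′′(3) = 3! * (1/81) = 2/27.

2/27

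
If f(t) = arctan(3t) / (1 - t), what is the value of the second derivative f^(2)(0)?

6

Expand each factor separately, then convolve coefficients.
The coefficient of t^2 in the expansion is 3, so f′′(0) = 2! * (3) = 6.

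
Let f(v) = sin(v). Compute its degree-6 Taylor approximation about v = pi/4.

f(pi/4) = sqrt(2)/2
f′(pi/4) = sqrt(2)/2
f′′(pi/4) = -sqrt(2)/2
f′′′(pi/4) = -sqrt(2)/2
f^(4)(pi/4) = sqrt(2)/2
f^(5)(pi/4) = sqrt(2)/2
f^(6)(pi/4) = -sqrt(2)/2

-sqrt(2)*(v - pi/4)^6/1440 + sqrt(2)*(v - pi/4)^5/240 + sqrt(2)*(v - pi/4)^4/48 - sqrt(2)*(v - pi/4)^3/12 - sqrt(2)*(v - pi/4)^2/4 + sqrt(2)*(v - pi/4)/2 + sqrt(2)/2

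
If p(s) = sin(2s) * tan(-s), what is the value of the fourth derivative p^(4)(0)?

16

Take the Cauchy product of the two expansions.
From the series, [s^4] p = 2/3; multiply by 4! = 24 to get 16.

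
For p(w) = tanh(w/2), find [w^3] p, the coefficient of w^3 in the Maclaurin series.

-1/24

p(0) = 0
p′(0) = 1/2
p′′(0) = 0
p′′′(0) = -1/4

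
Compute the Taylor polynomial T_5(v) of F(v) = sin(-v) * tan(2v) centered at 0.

-7*v^4/3 - 2*v^2

Expand each factor separately, then convolve coefficients.
F(0) = 0
F′(0) = 0
F′′(0) = -4
F′′′(0) = 0
F^(4)(0) = -56
F^(5)(0) = 0
Dividing each by k! gives the coefficients c_0, ..., c_5.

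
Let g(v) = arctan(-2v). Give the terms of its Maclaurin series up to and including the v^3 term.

8*v^3/3 - 2*v

Use the known series and substitute for the argument.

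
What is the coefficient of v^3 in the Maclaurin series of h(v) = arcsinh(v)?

Compute the successive derivatives at the expansion point and divide by k!.
[v^0] = 0;  [v^1] = 1;  [v^2] = 0;  [v^3] = -1/6.

-1/6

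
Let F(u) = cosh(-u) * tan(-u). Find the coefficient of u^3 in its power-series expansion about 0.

Multiply the two series term by term and collect like powers.
F(0) = 0
F′(0) = -1
F′′(0) = 0
F′′′(0) = -5
Dividing each by k! gives the coefficients c_0, ..., c_3.

-5/6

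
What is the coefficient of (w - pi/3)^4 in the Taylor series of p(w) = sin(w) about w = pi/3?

sqrt(3)/48

Differentiate repeatedly and evaluate at the center.
p(pi/3) = sqrt(3)/2
p′(pi/3) = 1/2
p′′(pi/3) = -sqrt(3)/2
p′′′(pi/3) = -1/2
p^(4)(pi/3) = sqrt(3)/2
Dividing each by k! gives the coefficients c_0, ..., c_4.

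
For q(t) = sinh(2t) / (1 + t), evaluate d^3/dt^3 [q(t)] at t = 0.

Take the Cauchy product of the two expansions.
From the series, [t^3] q = 10/3; multiply by 3! = 6 to get 20.

20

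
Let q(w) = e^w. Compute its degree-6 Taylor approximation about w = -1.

(w + 1)^6*e^(-1)/720 + (w + 1)^5*e^(-1)/120 + (w + 1)^4*e^(-1)/24 + (w + 1)^3*e^(-1)/6 + (w + 1)^2*e^(-1)/2 + (w + 1)*e^(-1) + e^(-1)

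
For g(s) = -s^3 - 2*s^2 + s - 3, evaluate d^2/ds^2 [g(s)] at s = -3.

14

From the series, [(s + 3)^2] g = 7; multiply by 2! = 2 to get 14.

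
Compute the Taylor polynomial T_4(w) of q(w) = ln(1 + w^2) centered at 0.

-w^4/2 + w^2

q(0) = 0
q′(0) = 0
q′′(0) = 2
q′′′(0) = 0
q^(4)(0) = -12
The Taylor polynomial is Σ q^(k)(0)/k! · w^k.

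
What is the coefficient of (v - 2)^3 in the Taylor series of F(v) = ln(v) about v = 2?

1/24

Apply the Taylor formula c_k = f^(k)(a)/k!.
[(v - 2)^0] = ln(2);  [(v - 2)^1] = 1/2;  [(v - 2)^2] = -1/8;  [(v - 2)^3] = 1/24.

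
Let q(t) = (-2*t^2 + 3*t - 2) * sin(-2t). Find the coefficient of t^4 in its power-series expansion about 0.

Shift and add copies of the series according to the polynomial's terms.
q(0) = 0
q′(0) = 4
q′′(0) = -12
q′′′(0) = 8
q^(4)(0) = 96
So c_4 = q^(4)(0)/4! = 4.

4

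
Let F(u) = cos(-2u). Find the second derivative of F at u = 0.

-4

Apply the Taylor formula c_k = f^(k)(a)/k!.
The coefficient of u^2 in the expansion is -2, so F′′(0) = 2! * (-2) = -4.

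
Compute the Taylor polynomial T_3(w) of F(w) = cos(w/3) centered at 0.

1 - w^2/18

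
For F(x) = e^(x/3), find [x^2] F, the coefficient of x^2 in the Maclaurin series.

1/18

Apply the Taylor formula c_k = f^(k)(a)/k!.
[x^0] = 1;  [x^1] = 1/3;  [x^2] = 1/18.
So c_2 = F′′(0)/2! = 1/18.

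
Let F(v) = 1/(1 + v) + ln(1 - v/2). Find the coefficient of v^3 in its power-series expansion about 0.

Add the two expansions coefficient-wise.
F(0) = 1
F′(0) = -3/2
F′′(0) = 7/4
F′′′(0) = -25/4

-25/24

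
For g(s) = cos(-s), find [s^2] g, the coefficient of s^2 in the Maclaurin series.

-1/2

Use the known series and substitute for the argument.
g(0) = 1
g′(0) = 0
g′′(0) = -1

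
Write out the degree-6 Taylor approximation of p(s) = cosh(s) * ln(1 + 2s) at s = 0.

Take the Cauchy product of the two expansions.

-51*s^6/4 + 469*s^5/60 - 5*s^4 + 11*s^3/3 - 2*s^2 + 2*s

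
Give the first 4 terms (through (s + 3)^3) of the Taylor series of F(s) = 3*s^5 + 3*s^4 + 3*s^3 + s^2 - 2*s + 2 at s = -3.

237*(s + 3)^3 - 674*(s + 3)^2 + 964*(s + 3) - 550

F(-3) = -550
F′(-3) = 964
F′′(-3) = -1348
F′′′(-3) = 1422
Dividing each by k! gives the coefficients c_0, ..., c_3.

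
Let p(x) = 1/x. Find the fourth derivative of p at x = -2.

-3/4

The coefficient of (x + 2)^4 in the expansion is -1/32, so p^(4)(-2) = 4! * (-1/32) = -3/4.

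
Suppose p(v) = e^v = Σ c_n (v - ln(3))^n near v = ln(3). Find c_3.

[(v - ln(3))^0] = 3;  [(v - ln(3))^1] = 3;  [(v - ln(3))^2] = 3/2;  [(v - ln(3))^3] = 1/2.

1/2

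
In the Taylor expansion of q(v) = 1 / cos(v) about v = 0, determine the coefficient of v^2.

1/2

Invert the denominator's series and multiply.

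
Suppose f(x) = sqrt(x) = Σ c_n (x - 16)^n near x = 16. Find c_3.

1/16384

f(16) = 4
f′(16) = 1/8
f′′(16) = -1/256
f′′′(16) = 3/8192
Dividing each by k! gives the coefficients c_0, ..., c_3.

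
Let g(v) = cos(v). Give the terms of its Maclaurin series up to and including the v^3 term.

1 - v^2/2

g(0) = 1
g′(0) = 0
g′′(0) = -1
g′′′(0) = 0
The Taylor polynomial is Σ g^(k)(0)/k! · v^k.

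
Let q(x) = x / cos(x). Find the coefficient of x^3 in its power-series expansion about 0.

1/2

Divide the numerator series by the denominator series (power-series long division).
q(0) = 0
q′(0) = 1
q′′(0) = 0
q′′′(0) = 3
Dividing each by k! gives the coefficients c_0, ..., c_3.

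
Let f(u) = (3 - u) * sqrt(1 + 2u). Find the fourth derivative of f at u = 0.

-57

Multiply each power in the prefactor through the base expansion.
From the series, [u^4] f = -19/8; multiply by 4! = 24 to get -57.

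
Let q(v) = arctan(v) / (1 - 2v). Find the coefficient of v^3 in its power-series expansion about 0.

11/3

Expand each factor separately, then convolve coefficients.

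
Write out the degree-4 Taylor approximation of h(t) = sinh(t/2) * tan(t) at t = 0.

Take the Cauchy product of the two expansions.
h(0) = 0
h′(0) = 0
h′′(0) = 1
h′′′(0) = 0
h^(4)(0) = 9/2

3*t^4/16 + t^2/2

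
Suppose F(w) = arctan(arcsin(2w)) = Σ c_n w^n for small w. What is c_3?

-4/3

Compose series: expand the inner function first, then feed it into the outer expansion.
F(0) = 0
F′(0) = 2
F′′(0) = 0
F′′′(0) = -8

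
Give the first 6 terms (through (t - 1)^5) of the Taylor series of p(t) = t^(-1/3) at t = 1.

-91*(t - 1)^5/729 + 35*(t - 1)^4/243 - 14*(t - 1)^3/81 + 2*(t - 1)^2/9 - (t - 1)/3 + 1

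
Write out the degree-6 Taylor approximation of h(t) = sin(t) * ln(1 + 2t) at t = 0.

Multiply the two series term by term and collect like powers.
h(0) = 0
h′(0) = 0
h′′(0) = 4
h′′′(0) = -12
h^(4)(0) = 56
h^(5)(0) = -440
h^(6)(0) = 4300
The Taylor polynomial is Σ h^(k)(0)/k! · t^k.

215*t^6/36 - 11*t^5/3 + 7*t^4/3 - 2*t^3 + 2*t^2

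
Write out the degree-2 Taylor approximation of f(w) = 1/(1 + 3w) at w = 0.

9*w^2 - 3*w + 1

f(0) = 1
f′(0) = -3
f′′(0) = 18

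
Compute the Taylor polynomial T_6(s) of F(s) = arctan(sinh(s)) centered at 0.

s^5/24 - s^3/6 + s

Plug the Maclaurin series of the inner function into that of the outer and collect terms.
F(0) = 0
F′(0) = 1
F′′(0) = 0
F′′′(0) = -1
F^(4)(0) = 0
F^(5)(0) = 5
F^(6)(0) = 0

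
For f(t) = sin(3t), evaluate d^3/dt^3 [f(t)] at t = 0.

The coefficient of t^3 in the expansion is -9/2, so f′′′(0) = 3! * (-9/2) = -27.

-27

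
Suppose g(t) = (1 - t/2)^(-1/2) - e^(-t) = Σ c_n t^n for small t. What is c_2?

Expand each term separately and add.
g(0) = 0
g′(0) = 5/4
g′′(0) = -13/16
So c_2 = g′′(0)/2! = -13/32.

-13/32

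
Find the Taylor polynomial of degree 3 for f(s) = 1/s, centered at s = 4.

-(s - 4)^3/256 + (s - 4)^2/64 - (s - 4)/16 + 1/4

Differentiate repeatedly and evaluate at the center.
[(s - 4)^0] = 1/4;  [(s - 4)^1] = -1/16;  [(s - 4)^2] = 1/64;  [(s - 4)^3] = -1/256.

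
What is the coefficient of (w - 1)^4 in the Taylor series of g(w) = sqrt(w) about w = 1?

-5/128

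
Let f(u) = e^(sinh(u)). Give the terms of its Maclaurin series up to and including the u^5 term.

u^5/10 + 5*u^4/24 + u^3/3 + u^2/2 + u + 1

Substitute the inner expansion into the outer series and collect powers.
f(0) = 1
f′(0) = 1
f′′(0) = 1
f′′′(0) = 2
f^(4)(0) = 5
f^(5)(0) = 12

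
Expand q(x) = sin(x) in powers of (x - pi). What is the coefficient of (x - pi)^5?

q(pi) = 0
q′(pi) = -1
q′′(pi) = 0
q′′′(pi) = 1
q^(4)(pi) = 0
q^(5)(pi) = -1
So c_5 = q^(5)(pi)/5! = -1/120.

-1/120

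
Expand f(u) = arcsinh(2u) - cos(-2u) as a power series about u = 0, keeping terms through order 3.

-4*u^3/3 + 2*u^2 + 2*u - 1

Expand each term separately and add.
[u^0] = -1;  [u^1] = 2;  [u^2] = 2;  [u^3] = -4/3.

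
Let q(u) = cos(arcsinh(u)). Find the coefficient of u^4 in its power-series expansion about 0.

Compose series: expand the inner function first, then feed it into the outer expansion.
q(0) = 1
q′(0) = 0
q′′(0) = -1
q′′′(0) = 0
q^(4)(0) = 5
So c_4 = q^(4)(0)/4! = 5/24.

5/24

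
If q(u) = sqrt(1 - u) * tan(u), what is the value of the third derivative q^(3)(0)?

Write out both Maclaurin series and multiply, keeping only the needed powers.
From the series, [u^3] q = 5/24; multiply by 3! = 6 to get 5/4.

5/4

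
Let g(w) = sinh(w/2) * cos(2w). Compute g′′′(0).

-47/8

Multiply the two series term by term and collect like powers.
From the series, [w^3] g = -47/48; multiply by 3! = 6 to get -47/8.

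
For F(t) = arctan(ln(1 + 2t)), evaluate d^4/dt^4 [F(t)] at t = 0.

Let u equal the inner series; expand the outer function in u and truncate.
The coefficient of t^4 in the expansion is 4, so F^(4)(0) = 4! * (4) = 96.

96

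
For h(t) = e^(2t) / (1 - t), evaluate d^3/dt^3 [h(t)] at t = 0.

Expand each factor separately, then convolve coefficients.
The coefficient of t^3 in the expansion is 19/3, so h′′′(0) = 3! * (19/3) = 38.

38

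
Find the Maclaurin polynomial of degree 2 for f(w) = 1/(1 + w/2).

f(0) = 1
f′(0) = -1/2
f′′(0) = 1/2

w^2/4 - w/2 + 1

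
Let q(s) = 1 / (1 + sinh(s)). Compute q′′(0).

Write 1/(1+u) = 1 - u + u^2 - u^3 + ... and substitute the series for u.
From the series, [s^2] q = 1; multiply by 2! = 2 to get 2.

2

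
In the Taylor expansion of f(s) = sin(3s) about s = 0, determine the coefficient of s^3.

-9/2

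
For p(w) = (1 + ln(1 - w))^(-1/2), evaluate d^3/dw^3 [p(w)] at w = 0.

41/8

Compose series: expand the inner function first, then feed it into the outer expansion.
The coefficient of w^3 in the expansion is 41/48, so p′′′(0) = 3! * (41/48) = 41/8.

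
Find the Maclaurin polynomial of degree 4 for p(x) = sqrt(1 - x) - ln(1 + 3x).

Expand each term separately and add.
[x^0] = 1;  [x^1] = -7/2;  [x^2] = 35/8;  [x^3] = -145/16;  [x^4] = 2587/128.

2587*x^4/128 - 145*x^3/16 + 35*x^2/8 - 7*x/2 + 1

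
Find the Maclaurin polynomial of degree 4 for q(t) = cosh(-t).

t^4/24 + t^2/2 + 1

Compute the successive derivatives at the expansion point and divide by k!.
q(0) = 1
q′(0) = 0
q′′(0) = 1
q′′′(0) = 0
q^(4)(0) = 1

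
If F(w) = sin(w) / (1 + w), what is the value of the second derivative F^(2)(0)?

Write out both Maclaurin series and multiply, keeping only the needed powers.
From the series, [w^2] F = -1; multiply by 2! = 2 to get -2.

-2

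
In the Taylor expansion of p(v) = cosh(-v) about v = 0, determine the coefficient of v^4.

1/24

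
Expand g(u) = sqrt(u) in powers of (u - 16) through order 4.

-5*(u - 16)^4/2097152 + (u - 16)^3/16384 - (u - 16)^2/512 + (u - 16)/8 + 4

Differentiate repeatedly and evaluate at the center.
g(16) = 4
g′(16) = 1/8
g′′(16) = -1/256
g′′′(16) = 3/8192
g^(4)(16) = -15/262144
The Taylor polynomial is Σ g^(k)(16)/k! · (u - 16)^k.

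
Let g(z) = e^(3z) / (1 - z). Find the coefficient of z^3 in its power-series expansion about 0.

Write out both Maclaurin series and multiply, keeping only the needed powers.

13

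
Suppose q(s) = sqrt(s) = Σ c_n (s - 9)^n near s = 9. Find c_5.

7/5038848

Apply the Taylor formula c_k = f^(k)(a)/k!.
q(9) = 3
q′(9) = 1/6
q′′(9) = -1/108
q′′′(9) = 1/648
q^(4)(9) = -5/11664
q^(5)(9) = 35/209952
So c_5 = q^(5)(9)/5! = 7/5038848.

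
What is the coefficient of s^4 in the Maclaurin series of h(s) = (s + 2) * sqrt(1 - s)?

-9/64

Shift and add copies of the series according to the polynomial's terms.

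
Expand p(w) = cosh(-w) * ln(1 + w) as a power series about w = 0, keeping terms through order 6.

-5*w^6/16 + 49*w^5/120 - w^4/2 + 5*w^3/6 - w^2/2 + w

Take the Cauchy product of the two expansions.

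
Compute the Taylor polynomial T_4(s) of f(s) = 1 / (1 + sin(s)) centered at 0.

Expand as Σ (-1)^k u^k with u equal to the inner function's series.
f(0) = 1
f′(0) = -1
f′′(0) = 2
f′′′(0) = -5
f^(4)(0) = 16
Then c_k = f^(k)(0)/k! gives each Taylor coefficient.

2*s^4/3 - 5*s^3/6 + s^2 - s + 1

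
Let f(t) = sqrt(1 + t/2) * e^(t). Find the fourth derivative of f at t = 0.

449/256

Write out both Maclaurin series and multiply, keeping only the needed powers.
The coefficient of t^4 in the expansion is 449/6144, so f^(4)(0) = 4! * (449/6144) = 449/256.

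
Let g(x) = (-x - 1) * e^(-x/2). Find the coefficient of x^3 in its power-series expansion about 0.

Multiply each power in the prefactor through the base expansion.
[x^0] = -1;  [x^1] = -1/2;  [x^2] = 3/8;  [x^3] = -5/48.

-5/48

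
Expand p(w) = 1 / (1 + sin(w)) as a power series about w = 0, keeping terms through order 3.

Use the geometric series for the reciprocal, then substitute.

-5*w^3/6 + w^2 - w + 1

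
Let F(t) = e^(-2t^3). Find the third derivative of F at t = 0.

From the series, [t^3] F = -2; multiply by 3! = 6 to get -12.

-12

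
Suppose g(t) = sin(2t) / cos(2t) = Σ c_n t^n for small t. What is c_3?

Divide the numerator series by the denominator series (power-series long division).

8/3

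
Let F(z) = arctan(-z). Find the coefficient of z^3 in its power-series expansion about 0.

F(0) = 0
F′(0) = -1
F′′(0) = 0
F′′′(0) = 2
So c_3 = F′′′(0)/3! = 1/3.

1/3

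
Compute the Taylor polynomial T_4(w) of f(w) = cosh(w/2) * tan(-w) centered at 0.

-11*w^3/24 - w

Expand each factor separately, then convolve coefficients.
f(0) = 0
f′(0) = -1
f′′(0) = 0
f′′′(0) = -11/4
f^(4)(0) = 0
The Taylor polynomial is Σ f^(k)(0)/k! · w^k.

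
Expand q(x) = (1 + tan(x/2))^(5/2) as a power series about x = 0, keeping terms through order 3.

55*x^3/384 + 15*x^2/32 + 5*x/4 + 1

Substitute the inner expansion into the outer series and collect powers.
[x^0] = 1;  [x^1] = 5/4;  [x^2] = 15/32;  [x^3] = 55/384.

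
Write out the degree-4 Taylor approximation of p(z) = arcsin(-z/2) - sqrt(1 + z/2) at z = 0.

Add the two expansions coefficient-wise.
[z^0] = -1;  [z^1] = -3/4;  [z^2] = 1/32;  [z^3] = -11/384;  [z^4] = 5/2048.

5*z^4/2048 - 11*z^3/384 + z^2/32 - 3*z/4 - 1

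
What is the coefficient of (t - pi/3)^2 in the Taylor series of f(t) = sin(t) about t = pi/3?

-sqrt(3)/4

[(t - pi/3)^0] = sqrt(3)/2;  [(t - pi/3)^1] = 1/2;  [(t - pi/3)^2] = -sqrt(3)/4.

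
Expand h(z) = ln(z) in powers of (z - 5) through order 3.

(z - 5)^3/375 - (z - 5)^2/50 + (z - 5)/5 + ln(5)

h(5) = ln(5)
h′(5) = 1/5
h′′(5) = -1/25
h′′′(5) = 2/125
The Taylor polynomial is Σ h^(k)(5)/k! · (z - 5)^k.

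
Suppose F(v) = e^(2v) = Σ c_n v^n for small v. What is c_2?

Use the known series and substitute for the argument.
F(0) = 1
F′(0) = 2
F′′(0) = 4
So c_2 = F′′(0)/2! = 2.

2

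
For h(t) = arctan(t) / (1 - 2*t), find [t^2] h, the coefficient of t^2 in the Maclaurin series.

2

Multiply the numerator's expansion by the denominator's geometric series.
[t^0] = 0;  [t^1] = 1;  [t^2] = 2.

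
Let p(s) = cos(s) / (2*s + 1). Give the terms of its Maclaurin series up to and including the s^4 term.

Expand 1/(denominator) as a geometric series and multiply by the numerator's series.
p(0) = 1
p′(0) = -2
p′′(0) = 7
p′′′(0) = -42
p^(4)(0) = 337
The Taylor polynomial is Σ p^(k)(0)/k! · s^k.

337*s^4/24 - 7*s^3 + 7*s^2/2 - 2*s + 1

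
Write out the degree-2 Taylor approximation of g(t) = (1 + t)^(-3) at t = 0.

6*t^2 - 3*t + 1

Use the known series and substitute for the argument.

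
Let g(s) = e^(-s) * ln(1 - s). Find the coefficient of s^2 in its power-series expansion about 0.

Expand each factor separately, then convolve coefficients.
g(0) = 0
g′(0) = -1
g′′(0) = 1
So c_2 = g′′(0)/2! = 1/2.

1/2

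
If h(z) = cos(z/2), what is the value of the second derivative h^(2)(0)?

-1/4

From the series, [z^2] h = -1/8; multiply by 2! = 2 to get -1/4.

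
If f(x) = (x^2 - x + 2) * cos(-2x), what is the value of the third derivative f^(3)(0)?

12

Shift and add copies of the series according to the polynomial's terms.
From the series, [x^3] f = 2; multiply by 3! = 6 to get 12.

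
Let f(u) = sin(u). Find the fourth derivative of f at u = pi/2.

Use the known series and substitute for the argument.
The coefficient of (u - pi/2)^4 in the expansion is 1/24, so f^(4)(pi/2) = 4! * (1/24) = 1.

1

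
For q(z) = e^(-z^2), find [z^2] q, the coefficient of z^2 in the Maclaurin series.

q(0) = 1
q′(0) = 0
q′′(0) = -2
So c_2 = q′′(0)/2! = -1.

-1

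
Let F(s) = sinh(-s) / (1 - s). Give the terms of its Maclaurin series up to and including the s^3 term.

Take the Cauchy product of the two expansions.

-7*s^3/6 - s^2 - s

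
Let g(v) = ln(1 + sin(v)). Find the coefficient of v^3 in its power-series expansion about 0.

Let u equal the inner series; expand the outer function in u and truncate.

1/6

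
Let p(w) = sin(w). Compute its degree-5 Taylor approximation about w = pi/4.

Apply the Taylor formula c_k = f^(k)(a)/k!.
[(w - pi/4)^0] = sqrt(2)/2;  [(w - pi/4)^1] = sqrt(2)/2;  [(w - pi/4)^2] = -sqrt(2)/4;  [(w - pi/4)^3] = -sqrt(2)/12;  [(w - pi/4)^4] = sqrt(2)/48;  [(w - pi/4)^5] = sqrt(2)/240.

sqrt(2)*(w - pi/4)^5/240 + sqrt(2)*(w - pi/4)^4/48 - sqrt(2)*(w - pi/4)^3/12 - sqrt(2)*(w - pi/4)^2/4 + sqrt(2)*(w - pi/4)/2 + sqrt(2)/2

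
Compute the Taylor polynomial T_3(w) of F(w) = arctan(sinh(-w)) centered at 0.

Substitute the inner expansion into the outer series and collect powers.

w^3/6 - w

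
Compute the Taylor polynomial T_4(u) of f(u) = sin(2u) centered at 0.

-4*u^3/3 + 2*u

Use the known series and substitute for the argument.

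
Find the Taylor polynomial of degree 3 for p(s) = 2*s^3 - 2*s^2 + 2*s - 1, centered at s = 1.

2*(s - 1)^3 + 4*(s - 1)^2 + 4*(s - 1) + 1

[(s - 1)^0] = 1;  [(s - 1)^1] = 4;  [(s - 1)^2] = 4;  [(s - 1)^3] = 2.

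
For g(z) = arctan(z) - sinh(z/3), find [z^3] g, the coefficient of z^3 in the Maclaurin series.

-55/162

Combine the two series term by term.
[z^0] = 0;  [z^1] = 2/3;  [z^2] = 0;  [z^3] = -55/162.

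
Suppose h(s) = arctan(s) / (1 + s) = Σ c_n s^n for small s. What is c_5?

13/15

Take the Cauchy product of the two expansions.
[s^0] = 0;  [s^1] = 1;  [s^2] = -1;  [s^3] = 2/3;  [s^4] = -2/3;  [s^5] = 13/15.
So c_5 = h^(5)(0)/5! = 13/15.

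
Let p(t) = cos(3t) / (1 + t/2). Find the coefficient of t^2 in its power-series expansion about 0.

Multiply the two series term by term and collect like powers.
p(0) = 1
p′(0) = -1/2
p′′(0) = -17/2
So c_2 = p′′(0)/2! = -17/4.

-17/4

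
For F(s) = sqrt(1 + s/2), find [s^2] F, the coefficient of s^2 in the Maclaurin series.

-1/32

F(0) = 1
F′(0) = 1/4
F′′(0) = -1/16
So c_2 = F′′(0)/2! = -1/32.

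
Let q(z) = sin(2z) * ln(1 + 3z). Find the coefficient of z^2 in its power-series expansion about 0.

6

Multiply the two series term by term and collect like powers.
[z^0] = 0;  [z^1] = 0;  [z^2] = 6.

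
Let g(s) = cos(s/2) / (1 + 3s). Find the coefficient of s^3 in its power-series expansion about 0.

-213/8

Take the Cauchy product of the two expansions.
g(0) = 1
g′(0) = -3
g′′(0) = 71/4
g′′′(0) = -639/4
So c_3 = g′′′(0)/3! = -213/8.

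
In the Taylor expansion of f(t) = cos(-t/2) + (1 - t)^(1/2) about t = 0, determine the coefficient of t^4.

Add the two expansions coefficient-wise.

-7/192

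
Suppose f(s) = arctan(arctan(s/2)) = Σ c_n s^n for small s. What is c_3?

-1/12

Let u equal the inner series; expand the outer function in u and truncate.
f(0) = 0
f′(0) = 1/2
f′′(0) = 0
f′′′(0) = -1/2
Dividing each by k! gives the coefficients c_0, ..., c_3.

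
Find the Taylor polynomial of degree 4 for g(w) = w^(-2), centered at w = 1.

Compute the successive derivatives at the expansion point and divide by k!.
g(1) = 1
g′(1) = -2
g′′(1) = 6
g′′′(1) = -24
g^(4)(1) = 120
Dividing each by k! gives the coefficients c_0, ..., c_4.

5*(w - 1)^4 - 4*(w - 1)^3 + 3*(w - 1)^2 - 2*(w - 1) + 1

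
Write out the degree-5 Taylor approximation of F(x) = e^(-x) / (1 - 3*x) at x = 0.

10447*x^5/60 + 1393*x^4/24 + 58*x^3/3 + 13*x^2/2 + 2*x + 1

Multiply the numerator's expansion by the denominator's geometric series.
F(0) = 1
F′(0) = 2
F′′(0) = 13
F′′′(0) = 116
F^(4)(0) = 1393
F^(5)(0) = 20894
Dividing each by k! gives the coefficients c_0, ..., c_5.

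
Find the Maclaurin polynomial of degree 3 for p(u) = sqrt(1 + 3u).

[u^0] = 1;  [u^1] = 3/2;  [u^2] = -9/8;  [u^3] = 27/16.

27*u^3/16 - 9*u^2/8 + 3*u/2 + 1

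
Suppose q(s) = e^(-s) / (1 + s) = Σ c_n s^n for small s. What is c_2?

Multiply the two series term by term and collect like powers.
q(0) = 1
q′(0) = -2
q′′(0) = 5
Then c_k = q^(k)(0)/k! gives each Taylor coefficient.

5/2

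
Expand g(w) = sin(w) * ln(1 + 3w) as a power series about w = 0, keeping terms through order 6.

377*w^6/8 - 39*w^5/2 + 17*w^4/2 - 9*w^3/2 + 3*w^2

Take the Cauchy product of the two expansions.
g(0) = 0
g′(0) = 0
g′′(0) = 6
g′′′(0) = -27
g^(4)(0) = 204
g^(5)(0) = -2340
g^(6)(0) = 33930
Then c_k = g^(k)(0)/k! gives each Taylor coefficient.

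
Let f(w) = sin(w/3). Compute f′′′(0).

The coefficient of w^3 in the expansion is -1/162, so f′′′(0) = 3! * (-1/162) = -1/27.

-1/27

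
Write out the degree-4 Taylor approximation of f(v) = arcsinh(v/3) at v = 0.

-v^3/162 + v/3

f(0) = 0
f′(0) = 1/3
f′′(0) = 0
f′′′(0) = -1/27
f^(4)(0) = 0
Then c_k = f^(k)(0)/k! gives each Taylor coefficient.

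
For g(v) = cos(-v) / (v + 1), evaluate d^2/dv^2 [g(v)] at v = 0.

Expand 1/(denominator) as a geometric series and multiply by the numerator's series.
The coefficient of v^2 in the expansion is 1/2, so g′′(0) = 2! * (1/2) = 1.

1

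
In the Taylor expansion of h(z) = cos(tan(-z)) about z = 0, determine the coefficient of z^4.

-7/24

Compose series: expand the inner function first, then feed it into the outer expansion.
h(0) = 1
h′(0) = 0
h′′(0) = -1
h′′′(0) = 0
h^(4)(0) = -7
So c_4 = h^(4)(0)/4! = -7/24.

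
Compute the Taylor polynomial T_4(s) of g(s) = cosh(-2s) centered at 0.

2*s^4/3 + 2*s^2 + 1

g(0) = 1
g′(0) = 0
g′′(0) = 4
g′′′(0) = 0
g^(4)(0) = 16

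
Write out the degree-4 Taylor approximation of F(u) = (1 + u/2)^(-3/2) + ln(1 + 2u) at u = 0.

-7877*u^4/2048 + 919*u^3/384 - 49*u^2/32 + 5*u/4 + 1

Add the two expansions coefficient-wise.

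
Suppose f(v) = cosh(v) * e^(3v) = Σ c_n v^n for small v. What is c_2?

Multiply the two series term by term and collect like powers.
f(0) = 1
f′(0) = 3
f′′(0) = 10
So c_2 = f′′(0)/2! = 5.

5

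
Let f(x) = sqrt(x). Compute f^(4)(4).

The coefficient of (x - 4)^4 in the expansion is -5/16384, so f^(4)(4) = 4! * (-5/16384) = -15/2048.

-15/2048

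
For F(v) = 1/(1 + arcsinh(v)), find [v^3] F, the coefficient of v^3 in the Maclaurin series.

Compose series: expand the inner function first, then feed it into the outer expansion.
So c_3 = F′′′(0)/3! = -5/6.

-5/6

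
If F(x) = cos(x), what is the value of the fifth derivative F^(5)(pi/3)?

The coefficient of (x - pi/3)^5 in the expansion is -sqrt(3)/240, so F^(5)(pi/3) = 5! * (-sqrt(3)/240) = -sqrt(3)/2.

-sqrt(3)/2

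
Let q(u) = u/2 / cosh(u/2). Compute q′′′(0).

-3/8

Invert the denominator's series and multiply.
The coefficient of u^3 in the expansion is -1/16, so q′′′(0) = 3! * (-1/16) = -3/8.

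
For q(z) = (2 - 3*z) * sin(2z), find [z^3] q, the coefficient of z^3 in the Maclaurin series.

Multiply each power in the prefactor through the base expansion.
q(0) = 0
q′(0) = 4
q′′(0) = -12
q′′′(0) = -16

-8/3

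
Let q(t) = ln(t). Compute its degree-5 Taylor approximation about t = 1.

(t - 1)^5/5 - (t - 1)^4/4 + (t - 1)^3/3 - (t - 1)^2/2 + (t - 1)

q(1) = 0
q′(1) = 1
q′′(1) = -1
q′′′(1) = 2
q^(4)(1) = -6
q^(5)(1) = 24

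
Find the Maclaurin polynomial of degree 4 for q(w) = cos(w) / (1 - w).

13*w^4/24 + w^3/2 + w^2/2 + w + 1

Multiply the two series term by term and collect like powers.
[w^0] = 1;  [w^1] = 1;  [w^2] = 1/2;  [w^3] = 1/2;  [w^4] = 13/24.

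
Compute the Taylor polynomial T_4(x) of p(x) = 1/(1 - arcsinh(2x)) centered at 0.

Compose series: expand the inner function first, then feed it into the outer expansion.
p(0) = 1
p′(0) = 2
p′′(0) = 8
p′′′(0) = 40
p^(4)(0) = 256

32*x^4/3 + 20*x^3/3 + 4*x^2 + 2*x + 1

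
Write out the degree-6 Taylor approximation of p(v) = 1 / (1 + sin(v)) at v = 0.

Write 1/(1+u) = 1 - u + u^2 - u^3 + ... and substitute the series for u.
[v^0] = 1;  [v^1] = -1;  [v^2] = 1;  [v^3] = -5/6;  [v^4] = 2/3;  [v^5] = -61/120;  [v^6] = 17/45.

17*v^6/45 - 61*v^5/120 + 2*v^4/3 - 5*v^3/6 + v^2 - v + 1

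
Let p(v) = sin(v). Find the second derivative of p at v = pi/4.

-sqrt(2)/2

The coefficient of (v - pi/4)^2 in the expansion is -sqrt(2)/4, so p′′(pi/4) = 2! * (-sqrt(2)/4) = -sqrt(2)/2.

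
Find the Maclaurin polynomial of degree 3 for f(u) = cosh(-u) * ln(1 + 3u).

21*u^3/2 - 9*u^2/2 + 3*u

Multiply the two series term by term and collect like powers.
f(0) = 0
f′(0) = 3
f′′(0) = -9
f′′′(0) = 63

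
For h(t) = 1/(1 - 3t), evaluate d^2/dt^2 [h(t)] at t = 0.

The coefficient of t^2 in the expansion is 9, so h′′(0) = 2! * (9) = 18.

18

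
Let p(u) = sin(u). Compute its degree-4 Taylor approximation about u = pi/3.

Differentiate repeatedly and evaluate at the center.
p(pi/3) = sqrt(3)/2
p′(pi/3) = 1/2
p′′(pi/3) = -sqrt(3)/2
p′′′(pi/3) = -1/2
p^(4)(pi/3) = sqrt(3)/2
The Taylor polynomial is Σ p^(k)(pi/3)/k! · (u - pi/3)^k.

sqrt(3)*(u - pi/3)^4/48 - (u - pi/3)^3/12 - sqrt(3)*(u - pi/3)^2/4 + (u - pi/3)/2 + sqrt(3)/2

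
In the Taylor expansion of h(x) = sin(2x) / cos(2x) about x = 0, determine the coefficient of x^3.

Invert the denominator's series and multiply.
h(0) = 0
h′(0) = 2
h′′(0) = 0
h′′′(0) = 16

8/3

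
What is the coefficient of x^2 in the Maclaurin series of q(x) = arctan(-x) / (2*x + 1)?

Use 1/(1 - r) = Σ r^k on the denominator, then take the Cauchy product.
[x^0] = 0;  [x^1] = -1;  [x^2] = 2.
So c_2 = q′′(0)/2! = 2.

2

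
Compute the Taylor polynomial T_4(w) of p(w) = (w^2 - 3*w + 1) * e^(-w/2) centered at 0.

73*w^4/384 - 43*w^3/48 + 21*w^2/8 - 7*w/2 + 1

Distribute the polynomial across the series and collect like powers.
p(0) = 1
p′(0) = -7/2
p′′(0) = 21/4
p′′′(0) = -43/8
p^(4)(0) = 73/16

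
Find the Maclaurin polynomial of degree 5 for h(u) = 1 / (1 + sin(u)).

Write 1/(1+u) = 1 - u + u^2 - u^3 + ... and substitute the series for u.
h(0) = 1
h′(0) = -1
h′′(0) = 2
h′′′(0) = -5
h^(4)(0) = 16
h^(5)(0) = -61
The Taylor polynomial is Σ h^(k)(0)/k! · u^k.

-61*u^5/120 + 2*u^4/3 - 5*u^3/6 + u^2 - u + 1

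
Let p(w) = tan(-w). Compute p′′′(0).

-2

Differentiate repeatedly and evaluate at the center.
The coefficient of w^3 in the expansion is -1/3, so p′′′(0) = 3! * (-1/3) = -2.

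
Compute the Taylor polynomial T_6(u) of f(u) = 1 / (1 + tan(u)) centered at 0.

Expand as Σ (-1)^k u^k with u equal to the inner function's series.

122*u^6/45 - 32*u^5/15 + 5*u^4/3 - 4*u^3/3 + u^2 - u + 1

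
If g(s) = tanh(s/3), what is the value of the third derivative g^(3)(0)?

-2/27

The coefficient of s^3 in the expansion is -1/81, so g′′′(0) = 3! * (-1/81) = -2/27.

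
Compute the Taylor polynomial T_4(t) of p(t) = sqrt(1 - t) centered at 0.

-5*t^4/128 - t^3/16 - t^2/8 - t/2 + 1

Differentiate repeatedly and evaluate at the center.
p(0) = 1
p′(0) = -1/2
p′′(0) = -1/4
p′′′(0) = -3/8
p^(4)(0) = -15/16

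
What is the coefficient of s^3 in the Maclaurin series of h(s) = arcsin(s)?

1/6

Use the known series and substitute for the argument.
h(0) = 0
h′(0) = 1
h′′(0) = 0
h′′′(0) = 1
So c_3 = h′′′(0)/3! = 1/6.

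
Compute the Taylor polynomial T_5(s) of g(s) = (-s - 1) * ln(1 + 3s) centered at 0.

Distribute the polynomial across the series and collect like powers.
[s^0] = 0;  [s^1] = -3;  [s^2] = 3/2;  [s^3] = -9/2;  [s^4] = 45/4;  [s^5] = -567/20.

-567*s^5/20 + 45*s^4/4 - 9*s^3/2 + 3*s^2/2 - 3*s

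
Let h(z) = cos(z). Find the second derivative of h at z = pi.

1

The coefficient of (z - pi)^2 in the expansion is 1/2, so h′′(pi) = 2! * (1/2) = 1.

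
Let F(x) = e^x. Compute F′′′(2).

e^(2)

The coefficient of (x - 2)^3 in the expansion is e^(2)/6, so F′′′(2) = 3! * (e^(2)/6) = e^(2).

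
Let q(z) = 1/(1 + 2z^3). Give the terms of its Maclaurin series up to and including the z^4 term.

[z^0] = 1;  [z^1] = 0;  [z^2] = 0;  [z^3] = -2;  [z^4] = 0.

1 - 2*z^3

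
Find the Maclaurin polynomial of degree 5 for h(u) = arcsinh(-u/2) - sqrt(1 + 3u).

-2127*u^5/320 + 405*u^4/128 - 5*u^3/3 + 9*u^2/8 - 2*u - 1

Combine the two series term by term.
h(0) = -1
h′(0) = -2
h′′(0) = 9/4
h′′′(0) = -10
h^(4)(0) = 1215/16
h^(5)(0) = -6381/8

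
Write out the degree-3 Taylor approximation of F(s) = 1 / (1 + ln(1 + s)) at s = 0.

Expand as Σ (-1)^k u^k with u equal to the inner function's series.

-7*s^3/3 + 3*s^2/2 - s + 1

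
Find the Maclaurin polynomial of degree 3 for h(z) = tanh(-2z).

Differentiate repeatedly and evaluate at the center.
h(0) = 0
h′(0) = -2
h′′(0) = 0
h′′′(0) = 16

8*z^3/3 - 2*z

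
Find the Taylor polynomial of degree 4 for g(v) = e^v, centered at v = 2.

(v - 2)^4*e^(2)/24 + (v - 2)^3*e^(2)/6 + (v - 2)^2*e^(2)/2 + (v - 2)*e^(2) + e^(2)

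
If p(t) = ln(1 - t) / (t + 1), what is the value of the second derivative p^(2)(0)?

Use 1/(1 - r) = Σ r^k on the denominator, then take the Cauchy product.
From the series, [t^2] p = 1/2; multiply by 2! = 2 to get 1.

1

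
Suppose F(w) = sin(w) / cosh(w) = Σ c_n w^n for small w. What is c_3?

Invert the denominator's series and multiply.
[w^0] = 0;  [w^1] = 1;  [w^2] = 0;  [w^3] = -2/3.
So c_3 = F′′′(0)/3! = -2/3.

-2/3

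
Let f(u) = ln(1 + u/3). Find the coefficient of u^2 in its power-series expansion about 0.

f(0) = 0
f′(0) = 1/3
f′′(0) = -1/9
The Taylor polynomial is Σ f^(k)(0)/k! · u^k.

-1/18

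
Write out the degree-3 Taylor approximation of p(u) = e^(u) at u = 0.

Compute the successive derivatives at the expansion point and divide by k!.
[u^0] = 1;  [u^1] = 1;  [u^2] = 1/2;  [u^3] = 1/6.

u^3/6 + u^2/2 + u + 1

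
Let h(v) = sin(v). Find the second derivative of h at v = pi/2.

-1

From the series, [(v - pi/2)^2] h = -1/2; multiply by 2! = 2 to get -1.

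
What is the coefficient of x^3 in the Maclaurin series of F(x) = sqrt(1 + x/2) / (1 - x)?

157/128

Multiply the two series term by term and collect like powers.
F(0) = 1
F′(0) = 5/4
F′′(0) = 39/16
F′′′(0) = 471/64
The Taylor polynomial is Σ F^(k)(0)/k! · x^k.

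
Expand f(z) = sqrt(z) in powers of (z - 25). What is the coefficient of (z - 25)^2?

[(z - 25)^0] = 5;  [(z - 25)^1] = 1/10;  [(z - 25)^2] = -1/1000.
So c_2 = f′′(25)/2! = -1/1000.

-1/1000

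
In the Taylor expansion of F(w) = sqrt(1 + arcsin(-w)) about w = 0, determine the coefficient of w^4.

Let u equal the inner series; expand the outer function in u and truncate.
F(0) = 1
F′(0) = -1/2
F′′(0) = -1/4
F′′′(0) = -7/8
F^(4)(0) = -31/16
Dividing each by k! gives the coefficients c_0, ..., c_4.

-31/384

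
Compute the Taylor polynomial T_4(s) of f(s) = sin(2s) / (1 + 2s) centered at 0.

Take the Cauchy product of the two expansions.
f(0) = 0
f′(0) = 2
f′′(0) = -8
f′′′(0) = 40
f^(4)(0) = -320

-40*s^4/3 + 20*s^3/3 - 4*s^2 + 2*s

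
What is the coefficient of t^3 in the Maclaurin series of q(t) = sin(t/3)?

Use the known series and substitute for the argument.

-1/162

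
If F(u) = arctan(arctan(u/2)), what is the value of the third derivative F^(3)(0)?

Plug the Maclaurin series of the inner function into that of the outer and collect terms.
The coefficient of u^3 in the expansion is -1/12, so F′′′(0) = 3! * (-1/12) = -1/2.

-1/2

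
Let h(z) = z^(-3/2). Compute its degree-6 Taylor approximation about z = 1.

h(1) = 1
h′(1) = -3/2
h′′(1) = 15/4
h′′′(1) = -105/8
h^(4)(1) = 945/16
h^(5)(1) = -10395/32
h^(6)(1) = 135135/64
Dividing each by k! gives the coefficients c_0, ..., c_6.

3003*(z - 1)^6/1024 - 693*(z - 1)^5/256 + 315*(z - 1)^4/128 - 35*(z - 1)^3/16 + 15*(z - 1)^2/8 - 3*(z - 1)/2 + 1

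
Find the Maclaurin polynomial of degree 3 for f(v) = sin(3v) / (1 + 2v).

Take the Cauchy product of the two expansions.
[v^0] = 0;  [v^1] = 3;  [v^2] = -6;  [v^3] = 15/2.

15*v^3/2 - 6*v^2 + 3*v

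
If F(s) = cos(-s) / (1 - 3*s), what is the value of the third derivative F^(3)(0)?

153

Expand 1/(denominator) as a geometric series and multiply by the numerator's series.
From the series, [s^3] F = 51/2; multiply by 3! = 6 to get 153.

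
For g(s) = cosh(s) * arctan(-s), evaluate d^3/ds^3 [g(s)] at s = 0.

Write out both Maclaurin series and multiply, keeping only the needed powers.
From the series, [s^3] g = -1/6; multiply by 3! = 6 to get -1.

-1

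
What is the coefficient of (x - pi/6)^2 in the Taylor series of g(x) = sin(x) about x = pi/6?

-1/4

Apply the Taylor formula c_k = f^(k)(a)/k!.
g(pi/6) = 1/2
g′(pi/6) = sqrt(3)/2
g′′(pi/6) = -1/2
The Taylor polynomial is Σ g^(k)(pi/6)/k! · (x - pi/6)^k.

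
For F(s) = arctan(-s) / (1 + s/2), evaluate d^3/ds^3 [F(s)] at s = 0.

Expand each factor separately, then convolve coefficients.
The coefficient of s^3 in the expansion is 1/12, so F′′′(0) = 3! * (1/12) = 1/2.

1/2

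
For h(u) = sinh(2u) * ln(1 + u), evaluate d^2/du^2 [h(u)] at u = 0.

Multiply the two series term by term and collect like powers.
From the series, [u^2] h = 2; multiply by 2! = 2 to get 4.

4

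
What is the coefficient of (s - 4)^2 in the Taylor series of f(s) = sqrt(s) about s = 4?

-1/64

[(s - 4)^0] = 2;  [(s - 4)^1] = 1/4;  [(s - 4)^2] = -1/64.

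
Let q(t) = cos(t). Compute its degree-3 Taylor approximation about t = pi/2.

Apply the Taylor formula c_k = f^(k)(a)/k!.
q(pi/2) = 0
q′(pi/2) = -1
q′′(pi/2) = 0
q′′′(pi/2) = 1
The Taylor polynomial is Σ q^(k)(pi/2)/k! · (t - pi/2)^k.

(t - pi/2)^3/6 - (t - pi/2)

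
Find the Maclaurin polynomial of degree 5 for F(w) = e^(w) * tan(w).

Write out both Maclaurin series and multiply, keeping only the needed powers.
F(0) = 0
F′(0) = 1
F′′(0) = 2
F′′′(0) = 5
F^(4)(0) = 12
F^(5)(0) = 41
Dividing each by k! gives the coefficients c_0, ..., c_5.

41*w^5/120 + w^4/2 + 5*w^3/6 + w^2 + w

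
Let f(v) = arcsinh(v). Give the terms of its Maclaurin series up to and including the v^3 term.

-v^3/6 + v

Apply the Taylor formula c_k = f^(k)(a)/k!.
[v^0] = 0;  [v^1] = 1;  [v^2] = 0;  [v^3] = -1/6.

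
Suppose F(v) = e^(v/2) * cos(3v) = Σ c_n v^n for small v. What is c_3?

-107/48

Expand each factor separately, then convolve coefficients.
[v^0] = 1;  [v^1] = 1/2;  [v^2] = -35/8;  [v^3] = -107/48.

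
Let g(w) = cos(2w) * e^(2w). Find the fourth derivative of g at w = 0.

-64

Multiply the two series term by term and collect like powers.
From the series, [w^4] g = -8/3; multiply by 4! = 24 to get -64.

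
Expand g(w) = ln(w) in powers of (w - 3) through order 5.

(w - 3)^5/1215 - (w - 3)^4/324 + (w - 3)^3/81 - (w - 3)^2/18 + (w - 3)/3 + ln(3)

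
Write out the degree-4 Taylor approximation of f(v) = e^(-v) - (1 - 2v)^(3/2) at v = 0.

Expand each term separately and add.
f(0) = 0
f′(0) = 2
f′′(0) = -2
f′′′(0) = -4
f^(4)(0) = -8
The Taylor polynomial is Σ f^(k)(0)/k! · v^k.

-v^4/3 - 2*v^3/3 - v^2 + 2*v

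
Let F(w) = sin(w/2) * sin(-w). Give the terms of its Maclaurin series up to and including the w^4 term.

Expand each factor separately, then convolve coefficients.
[w^0] = 0;  [w^1] = 0;  [w^2] = -1/2;  [w^3] = 0;  [w^4] = 5/48.

5*w^4/48 - w^2/2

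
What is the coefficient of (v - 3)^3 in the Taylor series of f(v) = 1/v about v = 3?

-1/81

[(v - 3)^0] = 1/3;  [(v - 3)^1] = -1/9;  [(v - 3)^2] = 1/27;  [(v - 3)^3] = -1/81.
So c_3 = f′′′(3)/3! = -1/81.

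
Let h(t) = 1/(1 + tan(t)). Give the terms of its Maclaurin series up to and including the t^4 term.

Let u equal the inner series; expand the outer function in u and truncate.
h(0) = 1
h′(0) = -1
h′′(0) = 2
h′′′(0) = -8
h^(4)(0) = 40

5*t^4/3 - 4*t^3/3 + t^2 - t + 1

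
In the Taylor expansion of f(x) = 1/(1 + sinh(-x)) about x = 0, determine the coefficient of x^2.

Plug the Maclaurin series of the inner function into that of the outer and collect terms.
f(0) = 1
f′(0) = 1
f′′(0) = 2
So c_2 = f′′(0)/2! = 1.

1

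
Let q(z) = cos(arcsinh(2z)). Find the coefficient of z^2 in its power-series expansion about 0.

-2

Plug the Maclaurin series of the inner function into that of the outer and collect terms.
q(0) = 1
q′(0) = 0
q′′(0) = -4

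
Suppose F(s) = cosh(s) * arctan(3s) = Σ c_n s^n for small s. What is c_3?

Take the Cauchy product of the two expansions.
[s^0] = 0;  [s^1] = 3;  [s^2] = 0;  [s^3] = -15/2.
So c_3 = F′′′(0)/3! = -15/2.

-15/2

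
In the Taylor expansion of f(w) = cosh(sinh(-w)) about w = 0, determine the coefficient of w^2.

1/2

Substitute the inner expansion into the outer series and collect powers.
[w^0] = 1;  [w^1] = 0;  [w^2] = 1/2.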